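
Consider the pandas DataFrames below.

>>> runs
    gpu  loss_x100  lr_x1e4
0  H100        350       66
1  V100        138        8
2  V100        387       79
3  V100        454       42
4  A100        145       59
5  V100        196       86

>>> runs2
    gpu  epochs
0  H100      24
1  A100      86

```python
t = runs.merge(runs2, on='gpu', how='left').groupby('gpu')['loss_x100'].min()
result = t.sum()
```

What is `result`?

merge on 'gpu' (how='left') → 6 rows:
    gpu  loss_x100  lr_x1e4  epochs
0  H100        350       66    24.0
1  V100        138        8     NaN
2  V100        387       79     NaN
3  V100        454       42     NaN
4  A100        145       59    86.0
5  V100        196       86     NaN
group by gpu, min of loss_x100:
gpu
A100    145
H100    350
V100    138
Name: loss_x100, dtype: int64

633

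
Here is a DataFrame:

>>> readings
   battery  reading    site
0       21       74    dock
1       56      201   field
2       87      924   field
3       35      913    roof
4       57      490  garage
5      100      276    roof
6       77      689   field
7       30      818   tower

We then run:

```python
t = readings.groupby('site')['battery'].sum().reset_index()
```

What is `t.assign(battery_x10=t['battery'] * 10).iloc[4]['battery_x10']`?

300

group by site, sum of battery:
site
dock       21
field     220
garage     57
roof      135
tower      30
Name: battery, dtype: int64
reset_index():
     site  battery
0    dock       21
1   field      220
2  garage       57
3    roof      135
4   tower       30
add column battery_x10 = t['battery'] * 10:
     site  battery  battery_x10
0    dock       21          210
1   field      220         2200
2  garage       57          570
3    roof      135         1350
4   tower       30          300
The value at position 4, column 'battery_x10' is 300.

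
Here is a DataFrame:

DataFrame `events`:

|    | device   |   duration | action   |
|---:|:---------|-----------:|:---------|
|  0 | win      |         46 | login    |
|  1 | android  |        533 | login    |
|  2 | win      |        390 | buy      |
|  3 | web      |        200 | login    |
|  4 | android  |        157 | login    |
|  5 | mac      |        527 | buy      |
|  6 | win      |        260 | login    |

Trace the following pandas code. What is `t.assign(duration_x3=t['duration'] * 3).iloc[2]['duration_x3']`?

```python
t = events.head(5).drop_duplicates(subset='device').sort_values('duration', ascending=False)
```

138

take first 5 rows:
    device  duration action
0      win        46  login
1  android       533  login
2      win       390    buy
3      web       200  login
4  android       157  login
drop duplicate device (keep=first):
    device  duration action
0      win        46  login
1  android       533  login
3      web       200  login
sort by duration descending:
    device  duration action
1  android       533  login
3      web       200  login
0      win        46  login
add column duration_x3 = t['duration'] * 3:
    device  duration action  duration_x3
1  android       533  login         1599
3      web       200  login          600
0      win        46  login          138
The value at position 2, column 'duration_x3' is 138.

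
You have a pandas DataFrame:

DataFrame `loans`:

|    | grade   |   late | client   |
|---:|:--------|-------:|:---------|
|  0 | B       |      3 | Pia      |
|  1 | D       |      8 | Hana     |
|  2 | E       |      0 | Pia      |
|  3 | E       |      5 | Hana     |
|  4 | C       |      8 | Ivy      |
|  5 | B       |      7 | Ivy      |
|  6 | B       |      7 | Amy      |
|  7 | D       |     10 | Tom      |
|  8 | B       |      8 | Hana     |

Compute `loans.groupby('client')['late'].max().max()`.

10

group by client, max of late:
client
Amy      7
Hana     8
Ivy      8
Pia      3
Tom     10
Name: late, dtype: int64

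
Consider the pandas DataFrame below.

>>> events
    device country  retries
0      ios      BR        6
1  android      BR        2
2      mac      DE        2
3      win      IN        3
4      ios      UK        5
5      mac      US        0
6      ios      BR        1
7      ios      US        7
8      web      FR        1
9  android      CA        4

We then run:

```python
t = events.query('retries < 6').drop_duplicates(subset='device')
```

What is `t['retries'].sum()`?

13

filter rows where retries < 6:
    device country  retries
1  android      BR        2
2      mac      DE        2
3      win      IN        3
4      ios      UK        5
5      mac      US        0
6      ios      BR        1
8      web      FR        1
9  android      CA        4
drop duplicate device (keep=first):
    device country  retries
1  android      BR        2
2      mac      DE        2
3      win      IN        3
4      ios      UK        5
8      web      FR        1
Reading off the sum of column 'retries', we get 13.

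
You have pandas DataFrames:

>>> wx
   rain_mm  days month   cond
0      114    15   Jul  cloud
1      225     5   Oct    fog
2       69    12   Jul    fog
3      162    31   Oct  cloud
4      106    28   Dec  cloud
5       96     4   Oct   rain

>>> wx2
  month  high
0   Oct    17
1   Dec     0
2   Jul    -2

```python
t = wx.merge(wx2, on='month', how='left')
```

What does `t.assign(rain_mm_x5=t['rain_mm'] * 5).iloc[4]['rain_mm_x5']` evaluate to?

530

merge on 'month' (how='left') → 6 rows:
   rain_mm  days month   cond  high
0      114    15   Jul  cloud    -2
1      225     5   Oct    fog    17
2       69    12   Jul    fog    -2
3      162    31   Oct  cloud    17
4      106    28   Dec  cloud     0
5       96     4   Oct   rain    17
add column rain_mm_x5 = t['rain_mm'] * 5:
   rain_mm  days month   cond  high  rain_mm_x5
0      114    15   Jul  cloud    -2         570
1      225     5   Oct    fog    17        1125
2       69    12   Jul    fog    -2         345
3      162    31   Oct  cloud    17         810
4      106    28   Dec  cloud     0         530
5       96     4   Oct   rain    17         480
The value at position 4, column 'rain_mm_x5' is 530.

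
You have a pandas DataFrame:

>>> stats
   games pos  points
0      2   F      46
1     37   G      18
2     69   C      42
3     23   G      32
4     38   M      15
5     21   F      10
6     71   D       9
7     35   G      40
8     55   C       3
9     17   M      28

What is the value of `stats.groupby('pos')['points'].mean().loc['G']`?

group by pos, mean of points:
pos
C    22.5
D     9.0
F    28.0
G    30.0
M    21.5
Name: points, dtype: float64
The value at index 'G' is 30.0.

30.0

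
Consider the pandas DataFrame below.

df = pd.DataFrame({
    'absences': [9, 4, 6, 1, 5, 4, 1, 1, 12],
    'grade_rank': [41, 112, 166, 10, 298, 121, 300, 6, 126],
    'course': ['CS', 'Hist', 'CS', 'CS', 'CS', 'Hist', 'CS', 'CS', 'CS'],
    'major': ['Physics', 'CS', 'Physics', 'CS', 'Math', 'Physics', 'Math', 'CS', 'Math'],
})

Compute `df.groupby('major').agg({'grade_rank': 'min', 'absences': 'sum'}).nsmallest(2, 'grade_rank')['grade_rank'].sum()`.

group by major: min(grade_rank), sum(absences):
         grade_rank  absences
major                        
CS                6         6
Math            126        18
Physics          41        19
take 2 rows with smallest grade_rank:
         grade_rank  absences
major                        
CS                6         6
Physics          41        19

47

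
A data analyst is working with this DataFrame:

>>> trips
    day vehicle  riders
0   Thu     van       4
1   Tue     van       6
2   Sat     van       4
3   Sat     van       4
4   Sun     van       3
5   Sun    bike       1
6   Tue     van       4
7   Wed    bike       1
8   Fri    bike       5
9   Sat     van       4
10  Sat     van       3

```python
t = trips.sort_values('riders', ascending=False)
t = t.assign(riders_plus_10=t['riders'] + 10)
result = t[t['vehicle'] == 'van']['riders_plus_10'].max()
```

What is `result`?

16

sort by riders descending:
    day vehicle  riders
1   Tue     van       6
8   Fri    bike       5
0   Thu     van       4
2   Sat     van       4
3   Sat     van       4
6   Tue     van       4
9   Sat     van       4
4   Sun     van       3
10  Sat     van       3
5   Sun    bike       1
7   Wed    bike       1
add column riders_plus_10 = t['riders'] + 10:
    day vehicle  riders  riders_plus_10
1   Tue     van       6              16
8   Fri    bike       5              15
0   Thu     van       4              14
2   Sat     van       4              14
3   Sat     van       4              14
6   Tue     van       4              14
9   Sat     van       4              14
4   Sun     van       3              13
10  Sat     van       3              13
5   Sun    bike       1              11
7   Wed    bike       1              11
filter rows where vehicle == 'van':
    day vehicle  riders  riders_plus_10
1   Tue     van       6              16
0   Thu     van       4              14
2   Sat     van       4              14
3   Sat     van       4              14
6   Tue     van       4              14
9   Sat     van       4              14
4   Sun     van       3              13
10  Sat     van       3              13
max of column 'riders_plus_10' → 16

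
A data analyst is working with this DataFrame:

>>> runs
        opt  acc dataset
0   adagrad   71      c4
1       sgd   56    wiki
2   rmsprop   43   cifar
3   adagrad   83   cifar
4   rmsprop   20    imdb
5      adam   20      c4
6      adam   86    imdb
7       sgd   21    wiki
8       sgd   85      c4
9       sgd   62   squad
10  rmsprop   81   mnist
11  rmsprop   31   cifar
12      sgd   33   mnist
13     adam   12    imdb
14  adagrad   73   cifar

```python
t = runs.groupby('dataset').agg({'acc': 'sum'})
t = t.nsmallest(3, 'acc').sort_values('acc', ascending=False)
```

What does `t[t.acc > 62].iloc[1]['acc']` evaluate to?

group by dataset, sum of acc:
         acc
dataset     
c4       176
cifar    230
imdb     118
mnist    114
squad     62
wiki      77
take 3 rows with smallest acc:
         acc
dataset     
squad     62
wiki      77
mnist    114
sort by acc descending:
         acc
dataset     
mnist    114
wiki      77
squad     62
filter rows where acc > 62:
         acc
dataset     
mnist    114
wiki      77

77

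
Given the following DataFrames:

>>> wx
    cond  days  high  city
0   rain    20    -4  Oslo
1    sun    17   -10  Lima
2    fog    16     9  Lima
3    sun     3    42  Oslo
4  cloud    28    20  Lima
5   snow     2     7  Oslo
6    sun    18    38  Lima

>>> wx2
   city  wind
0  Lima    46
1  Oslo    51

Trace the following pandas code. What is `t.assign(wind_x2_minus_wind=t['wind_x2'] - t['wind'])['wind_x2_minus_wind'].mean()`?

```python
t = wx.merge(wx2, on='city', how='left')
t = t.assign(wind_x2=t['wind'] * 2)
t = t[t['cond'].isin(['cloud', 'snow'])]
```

merge on 'city' (how='left') → 7 rows:
    cond  days  high  city  wind
0   rain    20    -4  Oslo    51
1    sun    17   -10  Lima    46
2    fog    16     9  Lima    46
3    sun     3    42  Oslo    51
4  cloud    28    20  Lima    46
5   snow     2     7  Oslo    51
6    sun    18    38  Lima    46
add column wind_x2 = t['wind'] * 2:
    cond  days  high  city  wind  wind_x2
0   rain    20    -4  Oslo    51      102
1    sun    17   -10  Lima    46       92
2    fog    16     9  Lima    46       92
3    sun     3    42  Oslo    51      102
4  cloud    28    20  Lima    46       92
5   snow     2     7  Oslo    51      102
6    sun    18    38  Lima    46       92
filter rows where cond in ['cloud', 'snow']:
    cond  days  high  city  wind  wind_x2
4  cloud    28    20  Lima    46       92
5   snow     2     7  Oslo    51      102
add column wind_x2_minus_wind = t['wind_x2'] - t['wind']:
    cond  days  high  city  wind  wind_x2  wind_x2_minus_wind
4  cloud    28    20  Lima    46       92                  46
5   snow     2     7  Oslo    51      102                  51

48.5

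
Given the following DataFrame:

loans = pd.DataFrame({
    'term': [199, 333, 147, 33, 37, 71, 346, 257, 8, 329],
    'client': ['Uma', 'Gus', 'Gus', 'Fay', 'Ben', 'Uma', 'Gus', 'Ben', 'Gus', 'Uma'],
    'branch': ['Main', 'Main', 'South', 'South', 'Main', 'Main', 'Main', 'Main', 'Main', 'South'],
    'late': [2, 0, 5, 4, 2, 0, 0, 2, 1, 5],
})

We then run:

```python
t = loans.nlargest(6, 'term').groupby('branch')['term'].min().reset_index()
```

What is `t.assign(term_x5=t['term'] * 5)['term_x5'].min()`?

take 6 rows with largest term:
   term client branch  late
6   346    Gus   Main     0
1   333    Gus   Main     0
9   329    Uma  South     5
7   257    Ben   Main     2
0   199    Uma   Main     2
2   147    Gus  South     5
group by branch, min of term:
branch
Main     199
South    147
Name: term, dtype: int64
reset_index():
  branch  term
0   Main   199
1  South   147
add column term_x5 = t['term'] * 5:
  branch  term  term_x5
0   Main   199      995
1  South   147      735
Finally, min of column 'term_x5' = 735.

735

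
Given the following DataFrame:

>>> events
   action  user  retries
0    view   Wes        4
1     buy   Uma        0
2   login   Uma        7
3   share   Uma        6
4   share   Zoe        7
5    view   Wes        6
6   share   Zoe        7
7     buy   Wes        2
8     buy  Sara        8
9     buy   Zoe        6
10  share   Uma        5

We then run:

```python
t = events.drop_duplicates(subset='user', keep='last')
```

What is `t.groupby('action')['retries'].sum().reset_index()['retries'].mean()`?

10.5

drop duplicate user (keep=last):
   action  user  retries
7     buy   Wes        2
8     buy  Sara        8
9     buy   Zoe        6
10  share   Uma        5
group by action, sum of retries:
action
buy      16
share     5
Name: retries, dtype: int64
reset_index():
  action  retries
0    buy       16
1  share        5
Reading off the mean of column 'retries', we get 10.5.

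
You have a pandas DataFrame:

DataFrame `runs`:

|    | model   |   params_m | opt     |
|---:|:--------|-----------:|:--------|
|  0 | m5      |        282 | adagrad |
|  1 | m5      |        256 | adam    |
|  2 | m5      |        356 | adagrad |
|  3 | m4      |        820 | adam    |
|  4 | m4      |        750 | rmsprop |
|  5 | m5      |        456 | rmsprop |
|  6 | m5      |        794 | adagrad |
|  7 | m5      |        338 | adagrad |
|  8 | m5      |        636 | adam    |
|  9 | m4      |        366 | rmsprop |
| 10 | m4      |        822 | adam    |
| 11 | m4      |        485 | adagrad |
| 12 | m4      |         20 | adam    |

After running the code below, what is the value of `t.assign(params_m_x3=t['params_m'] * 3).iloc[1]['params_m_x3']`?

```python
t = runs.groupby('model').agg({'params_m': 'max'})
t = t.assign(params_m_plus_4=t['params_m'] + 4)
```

2382

group by model, max of params_m:
       params_m
model          
m4          822
m5          794
add column params_m_plus_4 = t['params_m'] + 4:
       params_m  params_m_plus_4
model                           
m4          822              826
m5          794              798
add column params_m_x3 = t['params_m'] * 3:
       params_m  params_m_plus_4  params_m_x3
model                                        
m4          822              826         2466
m5          794              798         2382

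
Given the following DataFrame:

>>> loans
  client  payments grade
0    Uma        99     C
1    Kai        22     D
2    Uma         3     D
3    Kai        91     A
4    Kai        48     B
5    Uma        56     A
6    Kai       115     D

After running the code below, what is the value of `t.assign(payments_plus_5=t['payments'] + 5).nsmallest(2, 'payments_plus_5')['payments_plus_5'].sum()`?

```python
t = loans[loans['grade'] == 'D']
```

filter rows where grade == 'D':
  client  payments grade
1    Kai        22     D
2    Uma         3     D
6    Kai       115     D
add column payments_plus_5 = t['payments'] + 5:
  client  payments grade  payments_plus_5
1    Kai        22     D               27
2    Uma         3     D                8
6    Kai       115     D              120
take 2 rows with smallest payments_plus_5:
  client  payments grade  payments_plus_5
2    Uma         3     D                8
1    Kai        22     D               27
Taking the sum of column 'payments_plus_5' gives 35.

35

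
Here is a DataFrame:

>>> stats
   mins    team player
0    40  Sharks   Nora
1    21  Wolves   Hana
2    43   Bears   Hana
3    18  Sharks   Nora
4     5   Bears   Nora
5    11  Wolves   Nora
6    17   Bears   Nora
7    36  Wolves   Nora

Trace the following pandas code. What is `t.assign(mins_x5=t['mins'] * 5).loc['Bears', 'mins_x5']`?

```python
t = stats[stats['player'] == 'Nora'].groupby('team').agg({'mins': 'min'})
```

filter rows where player == 'Nora':
   mins    team player
0    40  Sharks   Nora
3    18  Sharks   Nora
4     5   Bears   Nora
5    11  Wolves   Nora
6    17   Bears   Nora
7    36  Wolves   Nora
group by team, min of mins:
        mins
team        
Bears      5
Sharks    18
Wolves    11
add column mins_x5 = t['mins'] * 5:
        mins  mins_x5
team                 
Bears      5       25
Sharks    18       90
Wolves    11       55

25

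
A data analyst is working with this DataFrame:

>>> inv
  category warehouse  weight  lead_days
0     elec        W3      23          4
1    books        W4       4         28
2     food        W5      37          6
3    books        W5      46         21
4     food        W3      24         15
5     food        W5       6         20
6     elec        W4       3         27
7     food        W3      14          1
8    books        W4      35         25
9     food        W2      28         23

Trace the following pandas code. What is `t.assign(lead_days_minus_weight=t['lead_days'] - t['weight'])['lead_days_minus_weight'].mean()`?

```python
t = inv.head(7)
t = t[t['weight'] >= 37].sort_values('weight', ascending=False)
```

-28.0

take first 7 rows:
  category warehouse  weight  lead_days
0     elec        W3      23          4
1    books        W4       4         28
2     food        W5      37          6
3    books        W5      46         21
4     food        W3      24         15
5     food        W5       6         20
6     elec        W4       3         27
filter rows where weight >= 37:
  category warehouse  weight  lead_days
2     food        W5      37          6
3    books        W5      46         21
sort by weight descending:
  category warehouse  weight  lead_days
3    books        W5      46         21
2     food        W5      37          6
add column lead_days_minus_weight = t['lead_days'] - t['weight']:
  category warehouse  weight  lead_days  lead_days_minus_weight
3    books        W5      46         21                     -25
2     food        W5      37          6                     -31
Then the mean of column 'lead_days_minus_weight': -28.0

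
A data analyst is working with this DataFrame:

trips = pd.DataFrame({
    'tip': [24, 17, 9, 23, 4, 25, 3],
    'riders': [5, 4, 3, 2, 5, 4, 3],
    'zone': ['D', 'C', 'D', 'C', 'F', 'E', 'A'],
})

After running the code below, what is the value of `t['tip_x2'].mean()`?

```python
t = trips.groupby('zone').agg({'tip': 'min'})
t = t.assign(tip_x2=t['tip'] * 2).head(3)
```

19.3333333333

group by zone, min of tip:
      tip
zone     
A       3
C      17
D       9
E      25
F       4
add column tip_x2 = t['tip'] * 2:
      tip  tip_x2
zone             
A       3       6
C      17      34
D       9      18
E      25      50
F       4       8
take first 3 rows:
      tip  tip_x2
zone             
A       3       6
C      17      34
D       9      18
Finally, mean of column 'tip_x2' = 19.3333333333.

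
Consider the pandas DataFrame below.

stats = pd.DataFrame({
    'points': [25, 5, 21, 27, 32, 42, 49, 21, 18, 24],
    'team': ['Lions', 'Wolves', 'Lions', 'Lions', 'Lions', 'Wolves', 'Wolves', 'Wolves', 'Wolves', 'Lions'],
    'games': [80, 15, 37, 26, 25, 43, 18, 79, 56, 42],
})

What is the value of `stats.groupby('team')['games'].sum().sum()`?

group by team, sum of games:
team
Lions     210
Wolves    211
Name: games, dtype: int64

421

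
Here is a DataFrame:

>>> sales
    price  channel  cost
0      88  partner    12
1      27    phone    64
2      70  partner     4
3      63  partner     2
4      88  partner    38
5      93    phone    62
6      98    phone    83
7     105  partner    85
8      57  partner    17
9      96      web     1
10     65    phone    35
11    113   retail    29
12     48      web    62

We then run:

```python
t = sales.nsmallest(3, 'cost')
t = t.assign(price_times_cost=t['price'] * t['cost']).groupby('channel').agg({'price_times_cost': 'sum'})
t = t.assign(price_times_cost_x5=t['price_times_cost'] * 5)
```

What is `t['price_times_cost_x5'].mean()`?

take 3 rows with smallest cost:
   price  channel  cost
9     96      web     1
3     63  partner     2
2     70  partner     4
add column price_times_cost = t['price'] * t['cost']:
   price  channel  cost  price_times_cost
9     96      web     1                96
3     63  partner     2               126
2     70  partner     4               280
group by channel, sum of price_times_cost:
         price_times_cost
channel                  
partner               406
web                    96
add column price_times_cost_x5 = t['price_times_cost'] * 5:
         price_times_cost  price_times_cost_x5
channel                                       
partner               406                 2030
web                    96                  480

1255.0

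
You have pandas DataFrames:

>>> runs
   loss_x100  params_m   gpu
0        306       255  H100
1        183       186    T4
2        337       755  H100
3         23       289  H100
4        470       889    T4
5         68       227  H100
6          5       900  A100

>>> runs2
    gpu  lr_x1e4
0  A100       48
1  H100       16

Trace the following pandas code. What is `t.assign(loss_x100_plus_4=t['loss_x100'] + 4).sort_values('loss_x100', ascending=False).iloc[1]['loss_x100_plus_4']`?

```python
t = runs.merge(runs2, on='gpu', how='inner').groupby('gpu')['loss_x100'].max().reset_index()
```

merge on 'gpu' (how='inner') → 5 rows:
   loss_x100  params_m   gpu  lr_x1e4
0        306       255  H100       16
1        337       755  H100       16
2         23       289  H100       16
3         68       227  H100       16
4          5       900  A100       48
group by gpu, max of loss_x100:
gpu
A100      5
H100    337
Name: loss_x100, dtype: int64
reset_index():
    gpu  loss_x100
0  A100          5
1  H100        337
add column loss_x100_plus_4 = t['loss_x100'] + 4:
    gpu  loss_x100  loss_x100_plus_4
0  A100          5                 9
1  H100        337               341
sort by loss_x100 descending:
    gpu  loss_x100  loss_x100_plus_4
1  H100        337               341
0  A100          5                 9
So iloc[1]['loss_x100_plus_4'] = 9.

9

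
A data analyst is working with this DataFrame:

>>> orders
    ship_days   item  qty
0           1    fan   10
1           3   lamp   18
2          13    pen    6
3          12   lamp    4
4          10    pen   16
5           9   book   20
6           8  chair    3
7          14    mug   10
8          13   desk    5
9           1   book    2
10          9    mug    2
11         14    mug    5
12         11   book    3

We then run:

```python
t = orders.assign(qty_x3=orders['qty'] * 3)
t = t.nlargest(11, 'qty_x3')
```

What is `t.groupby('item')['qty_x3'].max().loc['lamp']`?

54

add column qty_x3 = orders['qty'] * 3:
    ship_days   item  qty  qty_x3
0           1    fan   10      30
1           3   lamp   18      54
2          13    pen    6      18
3          12   lamp    4      12
4          10    pen   16      48
5           9   book   20      60
6           8  chair    3       9
7          14    mug   10      30
8          13   desk    5      15
9           1   book    2       6
10          9    mug    2       6
11         14    mug    5      15
12         11   book    3       9
take 11 rows with largest qty_x3:
    ship_days   item  qty  qty_x3
5           9   book   20      60
1           3   lamp   18      54
4          10    pen   16      48
0           1    fan   10      30
7          14    mug   10      30
2          13    pen    6      18
8          13   desk    5      15
11         14    mug    5      15
3          12   lamp    4      12
6           8  chair    3       9
12         11   book    3       9
group by item, max of qty_x3:
item
book     60
chair     9
desk     15
fan      30
lamp     54
mug      30
pen      48
Name: qty_x3, dtype: int64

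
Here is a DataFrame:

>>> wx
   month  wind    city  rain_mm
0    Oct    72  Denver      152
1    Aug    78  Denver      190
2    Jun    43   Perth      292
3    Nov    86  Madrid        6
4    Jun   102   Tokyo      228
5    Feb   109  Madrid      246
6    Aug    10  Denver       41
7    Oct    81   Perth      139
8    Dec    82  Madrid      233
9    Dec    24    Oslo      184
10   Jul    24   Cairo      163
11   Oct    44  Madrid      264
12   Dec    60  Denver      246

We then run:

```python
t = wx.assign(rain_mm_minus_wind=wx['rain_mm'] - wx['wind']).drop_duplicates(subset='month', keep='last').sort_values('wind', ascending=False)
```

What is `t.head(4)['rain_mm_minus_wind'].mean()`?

92.25

add column rain_mm_minus_wind = wx['rain_mm'] - wx['wind']:
   month  wind    city  rain_mm  rain_mm_minus_wind
0    Oct    72  Denver      152                  80
1    Aug    78  Denver      190                 112
2    Jun    43   Perth      292                 249
3    Nov    86  Madrid        6                 -80
4    Jun   102   Tokyo      228                 126
5    Feb   109  Madrid      246                 137
6    Aug    10  Denver       41                  31
7    Oct    81   Perth      139                  58
8    Dec    82  Madrid      233                 151
9    Dec    24    Oslo      184                 160
10   Jul    24   Cairo      163                 139
11   Oct    44  Madrid      264                 220
12   Dec    60  Denver      246                 186
drop duplicate month (keep=last):
   month  wind    city  rain_mm  rain_mm_minus_wind
3    Nov    86  Madrid        6                 -80
4    Jun   102   Tokyo      228                 126
5    Feb   109  Madrid      246                 137
6    Aug    10  Denver       41                  31
10   Jul    24   Cairo      163                 139
11   Oct    44  Madrid      264                 220
12   Dec    60  Denver      246                 186
sort by wind descending:
   month  wind    city  rain_mm  rain_mm_minus_wind
5    Feb   109  Madrid      246                 137
4    Jun   102   Tokyo      228                 126
3    Nov    86  Madrid        6                 -80
12   Dec    60  Denver      246                 186
11   Oct    44  Madrid      264                 220
10   Jul    24   Cairo      163                 139
6    Aug    10  Denver       41                  31
take first 4 rows:
   month  wind    city  rain_mm  rain_mm_minus_wind
5    Feb   109  Madrid      246                 137
4    Jun   102   Tokyo      228                 126
3    Nov    86  Madrid        6                 -80
12   Dec    60  Denver      246                 186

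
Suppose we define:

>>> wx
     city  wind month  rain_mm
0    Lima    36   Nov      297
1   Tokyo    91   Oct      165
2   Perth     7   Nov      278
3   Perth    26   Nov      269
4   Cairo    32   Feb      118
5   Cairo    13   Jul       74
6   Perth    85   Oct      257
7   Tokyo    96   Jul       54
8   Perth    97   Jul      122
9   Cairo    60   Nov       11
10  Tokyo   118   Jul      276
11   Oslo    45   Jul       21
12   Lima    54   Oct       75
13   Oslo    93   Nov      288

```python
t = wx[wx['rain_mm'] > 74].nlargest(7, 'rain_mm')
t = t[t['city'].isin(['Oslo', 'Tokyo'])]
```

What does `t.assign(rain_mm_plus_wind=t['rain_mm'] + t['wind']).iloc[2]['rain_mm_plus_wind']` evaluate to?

256

filter rows where rain_mm > 74:
     city  wind month  rain_mm
0    Lima    36   Nov      297
1   Tokyo    91   Oct      165
2   Perth     7   Nov      278
3   Perth    26   Nov      269
4   Cairo    32   Feb      118
6   Perth    85   Oct      257
8   Perth    97   Jul      122
10  Tokyo   118   Jul      276
12   Lima    54   Oct       75
13   Oslo    93   Nov      288
take 7 rows with largest rain_mm:
     city  wind month  rain_mm
0    Lima    36   Nov      297
13   Oslo    93   Nov      288
2   Perth     7   Nov      278
10  Tokyo   118   Jul      276
3   Perth    26   Nov      269
6   Perth    85   Oct      257
1   Tokyo    91   Oct      165
filter rows where city in ['Oslo', 'Tokyo']:
     city  wind month  rain_mm
13   Oslo    93   Nov      288
10  Tokyo   118   Jul      276
1   Tokyo    91   Oct      165
add column rain_mm_plus_wind = t['rain_mm'] + t['wind']:
     city  wind month  rain_mm  rain_mm_plus_wind
13   Oslo    93   Nov      288                381
10  Tokyo   118   Jul      276                394
1   Tokyo    91   Oct      165                256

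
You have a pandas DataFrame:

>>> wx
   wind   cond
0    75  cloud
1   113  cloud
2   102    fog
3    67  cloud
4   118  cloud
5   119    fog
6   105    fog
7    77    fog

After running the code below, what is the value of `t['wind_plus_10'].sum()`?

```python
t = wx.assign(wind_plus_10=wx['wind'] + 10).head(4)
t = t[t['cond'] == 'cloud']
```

add column wind_plus_10 = wx['wind'] + 10:
   wind   cond  wind_plus_10
0    75  cloud            85
1   113  cloud           123
2   102    fog           112
3    67  cloud            77
4   118  cloud           128
5   119    fog           129
6   105    fog           115
7    77    fog            87
take first 4 rows:
   wind   cond  wind_plus_10
0    75  cloud            85
1   113  cloud           123
2   102    fog           112
3    67  cloud            77
filter rows where cond == 'cloud':
   wind   cond  wind_plus_10
0    75  cloud            85
1   113  cloud           123
3    67  cloud            77
sum of column 'wind_plus_10' → 285

285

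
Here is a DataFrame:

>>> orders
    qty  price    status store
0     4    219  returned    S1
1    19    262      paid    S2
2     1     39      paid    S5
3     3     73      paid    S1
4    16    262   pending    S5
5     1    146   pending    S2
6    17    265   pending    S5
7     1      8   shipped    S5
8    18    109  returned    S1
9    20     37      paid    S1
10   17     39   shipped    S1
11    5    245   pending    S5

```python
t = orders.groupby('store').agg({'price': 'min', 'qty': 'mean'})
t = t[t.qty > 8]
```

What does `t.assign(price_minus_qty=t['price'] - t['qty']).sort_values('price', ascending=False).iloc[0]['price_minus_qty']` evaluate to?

group by store: min(price), mean(qty):
       price   qty
store             
S1        37  12.4
S2       146  10.0
S5         8   8.0
filter rows where qty > 8:
       price   qty
store             
S1        37  12.4
S2       146  10.0
add column price_minus_qty = t['price'] - t['qty']:
       price   qty  price_minus_qty
store                              
S1        37  12.4             24.6
S2       146  10.0            136.0
sort by price descending:
       price   qty  price_minus_qty
store                              
S2       146  10.0            136.0
S1        37  12.4             24.6

136.0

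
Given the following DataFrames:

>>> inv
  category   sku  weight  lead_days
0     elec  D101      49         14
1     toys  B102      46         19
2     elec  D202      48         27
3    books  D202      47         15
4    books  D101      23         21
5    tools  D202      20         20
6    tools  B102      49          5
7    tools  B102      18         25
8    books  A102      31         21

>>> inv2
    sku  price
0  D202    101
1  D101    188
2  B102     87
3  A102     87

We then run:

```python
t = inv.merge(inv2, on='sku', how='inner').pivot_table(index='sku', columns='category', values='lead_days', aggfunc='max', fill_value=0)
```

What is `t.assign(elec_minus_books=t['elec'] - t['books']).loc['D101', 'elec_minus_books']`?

-7

merge on 'sku' (how='inner') → 9 rows:
  category   sku  weight  lead_days  price
0     elec  D101      49         14    188
1     toys  B102      46         19     87
2     elec  D202      48         27    101
3    books  D202      47         15    101
4    books  D101      23         21    188
5    tools  D202      20         20    101
6    tools  B102      49          5     87
7    tools  B102      18         25     87
8    books  A102      31         21     87
pivot: rows=sku, cols=category, max(lead_days):
category  books  elec  tools  toys
sku                               
A102         21     0      0     0
B102          0     0     25    19
D101         21    14      0     0
D202         15    27     20     0
add column elec_minus_books = t['elec'] - t['books']:
category  books  elec  tools  toys  elec_minus_books
sku                                                 
A102         21     0      0     0               -21
B102          0     0     25    19                 0
D101         21    14      0     0                -7
D202         15    27     20     0                12
Finally, value at row 'D101', column 'elec_minus_books' = -7.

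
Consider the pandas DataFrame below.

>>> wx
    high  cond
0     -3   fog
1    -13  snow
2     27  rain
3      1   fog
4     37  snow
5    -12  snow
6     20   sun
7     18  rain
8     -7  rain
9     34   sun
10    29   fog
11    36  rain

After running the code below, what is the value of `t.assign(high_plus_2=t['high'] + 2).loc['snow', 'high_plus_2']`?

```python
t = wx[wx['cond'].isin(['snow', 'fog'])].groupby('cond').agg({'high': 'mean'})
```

filter rows where cond in ['snow', 'fog']:
    high  cond
0     -3   fog
1    -13  snow
3      1   fog
4     37  snow
5    -12  snow
10    29   fog
group by cond, mean of high:
      high
cond      
fog    9.0
snow   4.0
add column high_plus_2 = t['high'] + 2:
      high  high_plus_2
cond                   
fog    9.0         11.0
snow   4.0          6.0

6.0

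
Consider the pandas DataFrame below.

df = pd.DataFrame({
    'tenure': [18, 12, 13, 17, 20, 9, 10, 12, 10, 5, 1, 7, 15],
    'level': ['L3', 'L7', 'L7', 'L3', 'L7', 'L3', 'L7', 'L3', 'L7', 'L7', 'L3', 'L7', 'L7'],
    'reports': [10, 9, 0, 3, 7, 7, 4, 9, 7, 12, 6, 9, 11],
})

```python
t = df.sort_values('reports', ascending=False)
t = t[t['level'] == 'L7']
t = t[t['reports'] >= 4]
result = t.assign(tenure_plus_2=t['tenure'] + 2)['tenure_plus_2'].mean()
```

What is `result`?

13.2857142857

sort by reports descending:
    tenure level  reports
9        5    L7       12
12      15    L7       11
0       18    L3       10
1       12    L7        9
7       12    L3        9
11       7    L7        9
4       20    L7        7
5        9    L3        7
8       10    L7        7
10       1    L3        6
6       10    L7        4
3       17    L3        3
2       13    L7        0
filter rows where level == 'L7':
    tenure level  reports
9        5    L7       12
12      15    L7       11
1       12    L7        9
11       7    L7        9
4       20    L7        7
8       10    L7        7
6       10    L7        4
2       13    L7        0
filter rows where reports >= 4:
    tenure level  reports
9        5    L7       12
12      15    L7       11
1       12    L7        9
11       7    L7        9
4       20    L7        7
8       10    L7        7
6       10    L7        4
add column tenure_plus_2 = t['tenure'] + 2:
    tenure level  reports  tenure_plus_2
9        5    L7       12              7
12      15    L7       11             17
1       12    L7        9             14
11       7    L7        9              9
4       20    L7        7             22
8       10    L7        7             12
6       10    L7        4             12
Taking the mean of column 'tenure_plus_2' gives 13.2857142857.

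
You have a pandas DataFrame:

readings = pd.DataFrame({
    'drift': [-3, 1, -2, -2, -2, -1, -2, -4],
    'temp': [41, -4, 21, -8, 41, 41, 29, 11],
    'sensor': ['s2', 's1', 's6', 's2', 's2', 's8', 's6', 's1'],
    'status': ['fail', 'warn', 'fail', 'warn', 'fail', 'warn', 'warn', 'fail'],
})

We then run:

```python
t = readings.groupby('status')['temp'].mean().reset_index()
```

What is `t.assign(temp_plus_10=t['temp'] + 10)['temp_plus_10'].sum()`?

group by status, mean of temp:
status
fail    28.5
warn    14.5
Name: temp, dtype: float64
reset_index():
  status  temp
0   fail  28.5
1   warn  14.5
add column temp_plus_10 = t['temp'] + 10:
  status  temp  temp_plus_10
0   fail  28.5          38.5
1   warn  14.5          24.5

63.0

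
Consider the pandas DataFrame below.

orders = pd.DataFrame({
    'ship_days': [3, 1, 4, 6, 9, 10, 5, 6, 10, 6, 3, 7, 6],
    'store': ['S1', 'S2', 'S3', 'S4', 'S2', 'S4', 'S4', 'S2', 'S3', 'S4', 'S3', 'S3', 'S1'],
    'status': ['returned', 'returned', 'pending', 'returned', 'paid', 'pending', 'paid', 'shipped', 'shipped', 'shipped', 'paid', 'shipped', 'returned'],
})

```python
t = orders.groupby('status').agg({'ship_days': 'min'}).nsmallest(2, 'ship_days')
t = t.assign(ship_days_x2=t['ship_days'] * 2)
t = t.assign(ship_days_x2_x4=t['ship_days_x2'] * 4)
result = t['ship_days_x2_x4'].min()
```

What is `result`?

8

group by status, min of ship_days:
          ship_days
status             
paid              3
pending           4
returned          1
shipped           6
take 2 rows with smallest ship_days:
          ship_days
status             
returned          1
paid              3
add column ship_days_x2 = t['ship_days'] * 2:
          ship_days  ship_days_x2
status                           
returned          1             2
paid              3             6
add column ship_days_x2_x4 = t['ship_days_x2'] * 4:
          ship_days  ship_days_x2  ship_days_x2_x4
status                                            
returned          1             2                8
paid              3             6               24
Hence 8.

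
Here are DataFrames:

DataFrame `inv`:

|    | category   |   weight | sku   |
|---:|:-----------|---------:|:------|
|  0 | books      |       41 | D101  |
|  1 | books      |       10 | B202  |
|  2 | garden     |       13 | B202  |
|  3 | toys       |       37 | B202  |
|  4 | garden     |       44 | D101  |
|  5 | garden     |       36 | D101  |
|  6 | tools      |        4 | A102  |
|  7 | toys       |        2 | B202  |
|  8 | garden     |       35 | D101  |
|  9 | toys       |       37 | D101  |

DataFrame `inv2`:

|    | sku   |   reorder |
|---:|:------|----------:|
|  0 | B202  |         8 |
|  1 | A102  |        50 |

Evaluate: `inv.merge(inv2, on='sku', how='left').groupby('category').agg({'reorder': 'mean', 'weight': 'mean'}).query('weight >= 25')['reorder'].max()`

8.0

merge on 'sku' (how='left') → 10 rows:
  category  weight   sku  reorder
0    books      41  D101      NaN
1    books      10  B202      8.0
2   garden      13  B202      8.0
3     toys      37  B202      8.0
4   garden      44  D101      NaN
5   garden      36  D101      NaN
6    tools       4  A102     50.0
7     toys       2  B202      8.0
8   garden      35  D101      NaN
9     toys      37  D101      NaN
group by category: mean(reorder), mean(weight):
          reorder     weight
category                    
books         8.0  25.500000
garden        8.0  32.000000
tools        50.0   4.000000
toys          8.0  25.333333
filter rows where weight >= 25:
          reorder     weight
category                    
books         8.0  25.500000
garden        8.0  32.000000
toys          8.0  25.333333
Taking the max of column 'reorder' gives 8.0.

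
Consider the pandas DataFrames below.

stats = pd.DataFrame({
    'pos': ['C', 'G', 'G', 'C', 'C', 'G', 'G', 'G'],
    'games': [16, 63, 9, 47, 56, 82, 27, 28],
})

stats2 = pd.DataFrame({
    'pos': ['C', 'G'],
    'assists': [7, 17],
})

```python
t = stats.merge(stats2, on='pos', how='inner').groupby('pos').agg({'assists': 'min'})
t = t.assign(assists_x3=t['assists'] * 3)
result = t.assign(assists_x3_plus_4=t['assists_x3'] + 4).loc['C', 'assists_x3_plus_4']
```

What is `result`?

merge on 'pos' (how='inner') → 8 rows:
  pos  games  assists
0   C     16        7
1   G     63       17
2   G      9       17
3   C     47        7
4   C     56        7
5   G     82       17
6   G     27       17
7   G     28       17
group by pos, min of assists:
     assists
pos         
C          7
G         17
add column assists_x3 = t['assists'] * 3:
     assists  assists_x3
pos                     
C          7          21
G         17          51
add column assists_x3_plus_4 = t['assists_x3'] + 4:
     assists  assists_x3  assists_x3_plus_4
pos                                        
C          7          21                 25
G         17          51                 55
Finally, value at row 'C', column 'assists_x3_plus_4' = 25.

25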